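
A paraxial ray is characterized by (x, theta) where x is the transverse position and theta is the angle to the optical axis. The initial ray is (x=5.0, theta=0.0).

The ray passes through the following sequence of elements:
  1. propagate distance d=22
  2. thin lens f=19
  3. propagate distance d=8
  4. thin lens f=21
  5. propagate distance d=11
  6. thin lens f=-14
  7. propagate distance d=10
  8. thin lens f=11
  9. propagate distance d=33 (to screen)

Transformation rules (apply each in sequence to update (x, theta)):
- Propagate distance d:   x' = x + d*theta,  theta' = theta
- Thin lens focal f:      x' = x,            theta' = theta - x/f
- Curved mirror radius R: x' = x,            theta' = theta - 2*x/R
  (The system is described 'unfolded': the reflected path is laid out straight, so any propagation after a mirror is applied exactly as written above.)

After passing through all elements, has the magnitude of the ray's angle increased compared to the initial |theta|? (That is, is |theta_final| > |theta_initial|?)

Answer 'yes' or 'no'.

Answer: yes

Derivation:
Initial: x=5.0000 theta=0.0000
After 1 (propagate distance d=22): x=5.0000 theta=0.0000
After 2 (thin lens f=19): x=5.0000 theta=-5/19 (≈-0.2632)
After 3 (propagate distance d=8): x=55/19 (≈2.8947) theta=-5/19 (≈-0.2632)
After 4 (thin lens f=21): x=55/19 (≈2.8947) theta=-160/399 (≈-0.4010)
After 5 (propagate distance d=11): x=-605/399 (≈-1.5163) theta=-160/399 (≈-0.4010)
After 6 (thin lens f=-14): x=-605/399 (≈-1.5163) theta=-2845/5586 (≈-0.5093)
After 7 (propagate distance d=10): x=-18460/2793 (≈-6.6094) theta=-2845/5586 (≈-0.5093)
After 8 (thin lens f=11): x=-18460/2793 (≈-6.6094) theta=1875/20482 (≈0.0915)
After 9 (propagate distance d=33 (to screen)): x=-1055/294 (≈-3.5884) theta=1875/20482 (≈0.0915)
|theta_initial|=0.0000 |theta_final|=1875/20482 (≈0.0915) -> increased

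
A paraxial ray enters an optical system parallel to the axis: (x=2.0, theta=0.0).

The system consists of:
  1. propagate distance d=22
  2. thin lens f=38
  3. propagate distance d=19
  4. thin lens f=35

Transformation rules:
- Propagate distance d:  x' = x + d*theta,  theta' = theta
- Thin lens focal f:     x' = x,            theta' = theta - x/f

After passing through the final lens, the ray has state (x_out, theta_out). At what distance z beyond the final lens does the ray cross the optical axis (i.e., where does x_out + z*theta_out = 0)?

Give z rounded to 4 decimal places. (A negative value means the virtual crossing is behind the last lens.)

Answer: 12.3148

Derivation:
Initial: x=2.0000 theta=0.0000
After 1 (propagate distance d=22): x=2.0000 theta=0.0000
After 2 (thin lens f=38): x=2.0000 theta=-1/19 (≈-0.0526)
After 3 (propagate distance d=19): x=1.0000 theta=-1/19 (≈-0.0526)
After 4 (thin lens f=35): x=1.0000 theta=-54/665 (≈-0.0812)
z_focus = -x_out/theta_out = -(1.0000)/(-54/665) = 665/54 ≈ 12.3148
Rounded to 4 decimal places: z = 12.3148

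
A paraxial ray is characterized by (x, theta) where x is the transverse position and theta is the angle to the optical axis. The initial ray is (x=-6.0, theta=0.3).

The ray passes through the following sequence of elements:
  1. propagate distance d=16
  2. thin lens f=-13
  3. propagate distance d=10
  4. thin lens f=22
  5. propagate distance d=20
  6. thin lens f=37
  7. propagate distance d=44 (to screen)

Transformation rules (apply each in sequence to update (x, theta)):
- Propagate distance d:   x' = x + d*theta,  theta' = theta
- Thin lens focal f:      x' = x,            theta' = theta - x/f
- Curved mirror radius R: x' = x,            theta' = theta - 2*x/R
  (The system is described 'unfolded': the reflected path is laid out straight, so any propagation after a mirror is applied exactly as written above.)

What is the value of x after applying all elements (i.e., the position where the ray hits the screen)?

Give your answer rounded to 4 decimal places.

Initial: x=-6.0000 theta=0.3000
After 1 (propagate distance d=16): x=-1.2000 theta=0.3000
After 2 (thin lens f=-13): x=-1.2000 theta=27/130 (≈0.2077)
After 3 (propagate distance d=10): x=57/65 (≈0.8769) theta=27/130 (≈0.2077)
After 4 (thin lens f=22): x=57/65 (≈0.8769) theta=24/143 (≈0.1678)
After 5 (propagate distance d=20): x=3027/715 (≈4.2336) theta=24/143 (≈0.1678)
After 6 (thin lens f=37): x=3027/715 (≈4.2336) theta=1413/26455 (≈0.0534)
After 7 (propagate distance d=44 (to screen)): x=174171/26455 (≈6.5837) theta=1413/26455 (≈0.0534)
Rounded to 4 decimal places: x = 6.5837

Answer: 6.5837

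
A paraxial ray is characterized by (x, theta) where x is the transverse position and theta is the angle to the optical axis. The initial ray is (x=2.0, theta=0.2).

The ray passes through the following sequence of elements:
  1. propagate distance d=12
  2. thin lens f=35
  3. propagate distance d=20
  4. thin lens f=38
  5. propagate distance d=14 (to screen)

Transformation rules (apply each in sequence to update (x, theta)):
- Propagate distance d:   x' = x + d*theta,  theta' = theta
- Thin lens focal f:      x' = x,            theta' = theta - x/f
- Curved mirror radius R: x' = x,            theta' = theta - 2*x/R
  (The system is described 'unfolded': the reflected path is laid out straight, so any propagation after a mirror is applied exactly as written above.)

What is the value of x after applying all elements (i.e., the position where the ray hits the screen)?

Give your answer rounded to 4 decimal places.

Answer: 4.7573

Derivation:
Initial: x=2.0000 theta=0.2000
After 1 (propagate distance d=12): x=4.4000 theta=0.2000
After 2 (thin lens f=35): x=4.4000 theta=13/175 (≈0.0743)
After 3 (propagate distance d=20): x=206/35 (≈5.8857) theta=13/175 (≈0.0743)
After 4 (thin lens f=38): x=206/35 (≈5.8857) theta=-268/3325 (≈-0.0806)
After 5 (propagate distance d=14 (to screen)): x=15818/3325 (≈4.7573) theta=-268/3325 (≈-0.0806)
Rounded to 4 decimal places: x = 4.7573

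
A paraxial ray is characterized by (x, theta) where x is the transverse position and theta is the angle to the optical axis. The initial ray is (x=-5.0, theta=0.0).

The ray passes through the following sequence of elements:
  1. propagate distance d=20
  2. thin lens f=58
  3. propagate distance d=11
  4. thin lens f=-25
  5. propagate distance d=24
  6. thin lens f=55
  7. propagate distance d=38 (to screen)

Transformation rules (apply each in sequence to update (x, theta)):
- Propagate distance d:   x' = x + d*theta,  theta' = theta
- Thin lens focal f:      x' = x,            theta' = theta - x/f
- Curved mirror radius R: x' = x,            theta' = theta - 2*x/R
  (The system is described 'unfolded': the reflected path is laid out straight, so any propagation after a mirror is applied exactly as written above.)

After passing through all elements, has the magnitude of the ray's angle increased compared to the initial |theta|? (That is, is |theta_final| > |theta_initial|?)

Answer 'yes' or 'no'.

Initial: x=-5.0000 theta=0.0000
After 1 (propagate distance d=20): x=-5.0000 theta=0.0000
After 2 (thin lens f=58): x=-5.0000 theta=5/58 (≈0.0862)
After 3 (propagate distance d=11): x=-235/58 (≈-4.0517) theta=5/58 (≈0.0862)
After 4 (thin lens f=-25): x=-235/58 (≈-4.0517) theta=-11/145 (≈-0.0759)
After 5 (propagate distance d=24): x=-1703/290 (≈-5.8724) theta=-11/145 (≈-0.0759)
After 6 (thin lens f=55): x=-1703/290 (≈-5.8724) theta=17/550 (≈0.0309)
After 7 (propagate distance d=38 (to screen)): x=-74931/15950 (≈-4.6979) theta=17/550 (≈0.0309)
|theta_initial|=0.0000 |theta_final|=17/550 (≈0.0309) -> increased

Answer: yes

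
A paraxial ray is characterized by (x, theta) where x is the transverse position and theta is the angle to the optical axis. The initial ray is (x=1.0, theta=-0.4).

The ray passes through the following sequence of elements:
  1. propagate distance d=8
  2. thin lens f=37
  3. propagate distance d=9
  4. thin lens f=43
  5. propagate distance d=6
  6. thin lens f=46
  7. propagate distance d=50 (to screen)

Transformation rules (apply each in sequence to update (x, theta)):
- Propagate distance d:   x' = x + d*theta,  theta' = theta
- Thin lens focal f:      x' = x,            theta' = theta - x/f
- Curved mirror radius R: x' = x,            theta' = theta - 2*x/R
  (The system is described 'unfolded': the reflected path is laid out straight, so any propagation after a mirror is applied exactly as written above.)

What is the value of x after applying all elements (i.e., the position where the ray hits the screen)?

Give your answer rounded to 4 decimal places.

Answer: -10.3335

Derivation:
Initial: x=1.0000 theta=-0.4000
After 1 (propagate distance d=8): x=-2.2000 theta=-0.4000
After 2 (thin lens f=37): x=-2.2000 theta=-63/185 (≈-0.3405)
After 3 (propagate distance d=9): x=-974/185 (≈-5.2649) theta=-63/185 (≈-0.3405)
After 4 (thin lens f=43): x=-974/185 (≈-5.2649) theta=-347/1591 (≈-0.2181)
After 5 (propagate distance d=6): x=-52292/7955 (≈-6.5735) theta=-347/1591 (≈-0.2181)
After 6 (thin lens f=46): x=-52292/7955 (≈-6.5735) theta=-13759/182965 (≈-0.0752)
After 7 (propagate distance d=50 (to screen)): x=-1890666/182965 (≈-10.3335) theta=-13759/182965 (≈-0.0752)
Rounded to 4 decimal places: x = -10.3335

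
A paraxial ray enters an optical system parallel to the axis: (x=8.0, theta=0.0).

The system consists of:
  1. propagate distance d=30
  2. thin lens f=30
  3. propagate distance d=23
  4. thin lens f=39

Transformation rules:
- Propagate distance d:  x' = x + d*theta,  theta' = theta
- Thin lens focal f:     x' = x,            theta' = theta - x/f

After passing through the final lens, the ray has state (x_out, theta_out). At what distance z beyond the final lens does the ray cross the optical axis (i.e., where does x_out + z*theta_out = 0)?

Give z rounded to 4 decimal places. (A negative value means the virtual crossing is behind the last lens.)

Answer: 5.9348

Derivation:
Initial: x=8.0000 theta=0.0000
After 1 (propagate distance d=30): x=8.0000 theta=0.0000
After 2 (thin lens f=30): x=8.0000 theta=-4/15 (≈-0.2667)
After 3 (propagate distance d=23): x=28/15 (≈1.8667) theta=-4/15 (≈-0.2667)
After 4 (thin lens f=39): x=28/15 (≈1.8667) theta=-184/585 (≈-0.3145)
z_focus = -x_out/theta_out = -(28/15)/(-184/585) = 273/46 ≈ 5.9348
Rounded to 4 decimal places: z = 5.9348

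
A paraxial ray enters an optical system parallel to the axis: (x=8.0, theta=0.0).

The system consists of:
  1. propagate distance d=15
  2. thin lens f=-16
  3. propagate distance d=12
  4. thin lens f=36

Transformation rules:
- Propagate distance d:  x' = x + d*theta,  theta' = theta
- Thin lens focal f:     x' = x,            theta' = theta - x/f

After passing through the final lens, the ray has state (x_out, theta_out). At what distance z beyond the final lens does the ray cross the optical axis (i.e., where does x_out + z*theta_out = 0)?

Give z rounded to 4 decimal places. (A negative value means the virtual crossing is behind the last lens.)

Initial: x=8.0000 theta=0.0000
After 1 (propagate distance d=15): x=8.0000 theta=0.0000
After 2 (thin lens f=-16): x=8.0000 theta=0.5000
After 3 (propagate distance d=12): x=14.0000 theta=0.5000
After 4 (thin lens f=36): x=14.0000 theta=1/9 (≈0.1111)
z_focus = -x_out/theta_out = -(14.0000)/(1/9) = -126.0000
Rounded to 4 decimal places: z = -126.0000

Answer: -126.0000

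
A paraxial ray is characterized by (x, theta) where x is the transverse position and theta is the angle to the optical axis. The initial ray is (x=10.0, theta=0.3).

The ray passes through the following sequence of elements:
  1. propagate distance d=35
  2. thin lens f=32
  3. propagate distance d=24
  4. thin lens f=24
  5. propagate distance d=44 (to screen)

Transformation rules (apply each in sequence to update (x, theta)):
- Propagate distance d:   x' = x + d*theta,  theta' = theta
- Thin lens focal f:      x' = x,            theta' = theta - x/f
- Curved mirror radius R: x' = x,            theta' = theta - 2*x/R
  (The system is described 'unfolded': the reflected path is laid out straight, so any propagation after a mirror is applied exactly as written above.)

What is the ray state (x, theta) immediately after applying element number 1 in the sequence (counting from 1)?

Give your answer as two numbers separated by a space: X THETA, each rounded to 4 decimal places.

Answer: 20.5000 0.3000

Derivation:
Initial: x=10.0000 theta=0.3000
After 1 (propagate distance d=35): x=20.5000 theta=0.3000
Rounded to 4 decimal places: x = 20.5000, theta = 0.3000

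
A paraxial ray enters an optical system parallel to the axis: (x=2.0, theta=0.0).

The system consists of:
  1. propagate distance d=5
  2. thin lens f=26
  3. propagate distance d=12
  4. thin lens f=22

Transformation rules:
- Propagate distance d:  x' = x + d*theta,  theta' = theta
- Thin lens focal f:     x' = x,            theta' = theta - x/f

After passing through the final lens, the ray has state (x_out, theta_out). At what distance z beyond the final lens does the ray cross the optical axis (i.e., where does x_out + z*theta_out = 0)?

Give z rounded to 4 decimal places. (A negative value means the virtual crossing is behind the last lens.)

Answer: 8.5556

Derivation:
Initial: x=2.0000 theta=0.0000
After 1 (propagate distance d=5): x=2.0000 theta=0.0000
After 2 (thin lens f=26): x=2.0000 theta=-1/13 (≈-0.0769)
After 3 (propagate distance d=12): x=14/13 (≈1.0769) theta=-1/13 (≈-0.0769)
After 4 (thin lens f=22): x=14/13 (≈1.0769) theta=-18/143 (≈-0.1259)
z_focus = -x_out/theta_out = -(14/13)/(-18/143) = 77/9 ≈ 8.5556
Rounded to 4 decimal places: z = 8.5556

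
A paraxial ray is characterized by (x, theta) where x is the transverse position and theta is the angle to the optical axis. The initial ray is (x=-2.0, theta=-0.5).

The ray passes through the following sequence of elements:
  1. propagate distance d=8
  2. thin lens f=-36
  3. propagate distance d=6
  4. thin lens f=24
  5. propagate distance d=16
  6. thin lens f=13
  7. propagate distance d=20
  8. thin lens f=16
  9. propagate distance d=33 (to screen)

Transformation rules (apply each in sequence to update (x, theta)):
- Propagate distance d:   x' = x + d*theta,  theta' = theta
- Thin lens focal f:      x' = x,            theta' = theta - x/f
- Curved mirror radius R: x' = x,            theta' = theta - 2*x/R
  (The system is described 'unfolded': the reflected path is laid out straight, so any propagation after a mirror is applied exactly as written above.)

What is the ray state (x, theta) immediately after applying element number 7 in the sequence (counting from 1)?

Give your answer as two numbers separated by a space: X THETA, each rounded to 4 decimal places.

Initial: x=-2.0000 theta=-0.5000
After 1 (propagate distance d=8): x=-6.0000 theta=-0.5000
After 2 (thin lens f=-36): x=-6.0000 theta=-2/3 (≈-0.6667)
After 3 (propagate distance d=6): x=-10.0000 theta=-2/3 (≈-0.6667)
After 4 (thin lens f=24): x=-10.0000 theta=-0.2500
After 5 (propagate distance d=16): x=-14.0000 theta=-0.2500
After 6 (thin lens f=13): x=-14.0000 theta=43/52 (≈0.8269)
After 7 (propagate distance d=20): x=33/13 (≈2.5385) theta=43/52 (≈0.8269)
Rounded to 4 decimal places: x = 2.5385, theta = 0.8269

Answer: 2.5385 0.8269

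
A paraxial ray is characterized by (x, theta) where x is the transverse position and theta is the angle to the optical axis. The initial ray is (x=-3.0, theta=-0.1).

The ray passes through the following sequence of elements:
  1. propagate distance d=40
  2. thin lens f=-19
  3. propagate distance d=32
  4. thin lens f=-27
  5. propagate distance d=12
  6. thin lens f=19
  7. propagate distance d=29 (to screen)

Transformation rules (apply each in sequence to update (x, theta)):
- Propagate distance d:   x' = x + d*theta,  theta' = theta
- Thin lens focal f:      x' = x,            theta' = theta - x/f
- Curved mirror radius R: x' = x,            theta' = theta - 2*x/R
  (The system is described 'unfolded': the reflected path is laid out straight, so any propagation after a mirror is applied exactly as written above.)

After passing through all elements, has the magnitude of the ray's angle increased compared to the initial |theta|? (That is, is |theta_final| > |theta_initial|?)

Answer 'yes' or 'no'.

Answer: yes

Derivation:
Initial: x=-3.0000 theta=-0.1000
After 1 (propagate distance d=40): x=-7.0000 theta=-0.1000
After 2 (thin lens f=-19): x=-7.0000 theta=-89/190 (≈-0.4684)
After 3 (propagate distance d=32): x=-2089/95 (≈-21.9895) theta=-89/190 (≈-0.4684)
After 4 (thin lens f=-27): x=-2089/95 (≈-21.9895) theta=-6581/5130 (≈-1.2828)
After 5 (propagate distance d=12): x=-31963/855 (≈-37.3836) theta=-6581/5130 (≈-1.2828)
After 6 (thin lens f=19): x=-31963/855 (≈-37.3836) theta=66739/97470 (≈0.6847)
After 7 (propagate distance d=29 (to screen)): x=-1708351/97470 (≈-17.5269) theta=66739/97470 (≈0.6847)
|theta_initial|=0.1000 |theta_final|=66739/97470 (≈0.6847) -> increased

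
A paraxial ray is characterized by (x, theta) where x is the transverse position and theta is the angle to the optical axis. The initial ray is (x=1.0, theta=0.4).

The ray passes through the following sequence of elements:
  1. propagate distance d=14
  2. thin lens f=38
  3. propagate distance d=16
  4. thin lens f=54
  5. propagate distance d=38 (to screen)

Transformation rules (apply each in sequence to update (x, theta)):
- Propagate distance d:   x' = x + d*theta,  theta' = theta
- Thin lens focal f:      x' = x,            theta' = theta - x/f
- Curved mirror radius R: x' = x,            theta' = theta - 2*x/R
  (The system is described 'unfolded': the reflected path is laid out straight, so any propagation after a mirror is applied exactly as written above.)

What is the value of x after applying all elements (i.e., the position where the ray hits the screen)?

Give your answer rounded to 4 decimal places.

Initial: x=1.0000 theta=0.4000
After 1 (propagate distance d=14): x=6.6000 theta=0.4000
After 2 (thin lens f=38): x=6.6000 theta=43/190 (≈0.2263)
After 3 (propagate distance d=16): x=971/95 (≈10.2211) theta=43/190 (≈0.2263)
After 4 (thin lens f=54): x=971/95 (≈10.2211) theta=1/27 (≈0.0370)
After 5 (propagate distance d=38 (to screen)): x=29827/2565 (≈11.6285) theta=1/27 (≈0.0370)
Rounded to 4 decimal places: x = 11.6285

Answer: 11.6285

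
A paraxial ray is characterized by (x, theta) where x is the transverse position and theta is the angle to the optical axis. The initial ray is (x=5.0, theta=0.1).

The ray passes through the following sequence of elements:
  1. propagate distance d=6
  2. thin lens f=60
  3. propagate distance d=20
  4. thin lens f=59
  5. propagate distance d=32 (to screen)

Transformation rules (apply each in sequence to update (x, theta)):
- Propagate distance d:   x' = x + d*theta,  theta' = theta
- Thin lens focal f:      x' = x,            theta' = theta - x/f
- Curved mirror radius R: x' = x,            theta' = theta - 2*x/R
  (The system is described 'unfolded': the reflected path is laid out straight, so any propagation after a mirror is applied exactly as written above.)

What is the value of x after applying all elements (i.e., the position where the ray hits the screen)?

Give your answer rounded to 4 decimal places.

Answer: 2.8371

Derivation:
Initial: x=5.0000 theta=0.1000
After 1 (propagate distance d=6): x=5.6000 theta=0.1000
After 2 (thin lens f=60): x=5.6000 theta=1/150 (≈0.0067)
After 3 (propagate distance d=20): x=86/15 (≈5.7333) theta=1/150 (≈0.0067)
After 4 (thin lens f=59): x=86/15 (≈5.7333) theta=-267/2950 (≈-0.0905)
After 5 (propagate distance d=32 (to screen)): x=12554/4425 (≈2.8371) theta=-267/2950 (≈-0.0905)
Rounded to 4 decimal places: x = 2.8371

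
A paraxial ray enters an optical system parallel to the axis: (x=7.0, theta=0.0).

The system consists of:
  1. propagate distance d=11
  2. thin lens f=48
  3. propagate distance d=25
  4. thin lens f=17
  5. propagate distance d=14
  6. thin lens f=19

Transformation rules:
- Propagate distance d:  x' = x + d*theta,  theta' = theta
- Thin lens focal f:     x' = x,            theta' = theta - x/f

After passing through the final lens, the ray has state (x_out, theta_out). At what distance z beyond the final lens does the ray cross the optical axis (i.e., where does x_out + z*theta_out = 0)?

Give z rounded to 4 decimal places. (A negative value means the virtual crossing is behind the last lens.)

Answer: -5.4332

Derivation:
Initial: x=7.0000 theta=0.0000
After 1 (propagate distance d=11): x=7.0000 theta=0.0000
After 2 (thin lens f=48): x=7.0000 theta=-7/48 (≈-0.1458)
After 3 (propagate distance d=25): x=161/48 (≈3.3542) theta=-7/48 (≈-0.1458)
After 4 (thin lens f=17): x=161/48 (≈3.3542) theta=-35/102 (≈-0.3431)
After 5 (propagate distance d=14): x=-1183/816 (≈-1.4498) theta=-35/102 (≈-0.3431)
After 6 (thin lens f=19): x=-1183/816 (≈-1.4498) theta=-1379/5168 (≈-0.2668)
z_focus = -x_out/theta_out = -(-1183/816)/(-1379/5168) = -3211/591 ≈ -5.4332
Rounded to 4 decimal places: z = -5.4332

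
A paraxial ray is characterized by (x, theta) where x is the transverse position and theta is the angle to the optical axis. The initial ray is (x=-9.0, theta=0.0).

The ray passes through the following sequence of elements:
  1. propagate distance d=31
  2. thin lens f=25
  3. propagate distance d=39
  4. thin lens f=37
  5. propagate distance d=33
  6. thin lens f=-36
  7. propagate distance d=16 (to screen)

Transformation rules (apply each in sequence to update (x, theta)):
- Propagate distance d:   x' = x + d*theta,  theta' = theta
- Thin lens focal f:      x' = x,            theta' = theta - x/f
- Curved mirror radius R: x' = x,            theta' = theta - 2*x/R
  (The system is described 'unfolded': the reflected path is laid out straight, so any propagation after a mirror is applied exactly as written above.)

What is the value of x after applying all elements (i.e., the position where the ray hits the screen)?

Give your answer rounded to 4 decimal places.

Answer: 21.5276

Derivation:
Initial: x=-9.0000 theta=0.0000
After 1 (propagate distance d=31): x=-9.0000 theta=0.0000
After 2 (thin lens f=25): x=-9.0000 theta=0.3600
After 3 (propagate distance d=39): x=5.0400 theta=0.3600
After 4 (thin lens f=37): x=5.0400 theta=207/925 (≈0.2238)
After 5 (propagate distance d=33): x=11493/925 (≈12.4249) theta=207/925 (≈0.2238)
After 6 (thin lens f=-36): x=11493/925 (≈12.4249) theta=421/740 (≈0.5689)
After 7 (propagate distance d=16 (to screen)): x=19913/925 (≈21.5276) theta=421/740 (≈0.5689)
Rounded to 4 decimal places: x = 21.5276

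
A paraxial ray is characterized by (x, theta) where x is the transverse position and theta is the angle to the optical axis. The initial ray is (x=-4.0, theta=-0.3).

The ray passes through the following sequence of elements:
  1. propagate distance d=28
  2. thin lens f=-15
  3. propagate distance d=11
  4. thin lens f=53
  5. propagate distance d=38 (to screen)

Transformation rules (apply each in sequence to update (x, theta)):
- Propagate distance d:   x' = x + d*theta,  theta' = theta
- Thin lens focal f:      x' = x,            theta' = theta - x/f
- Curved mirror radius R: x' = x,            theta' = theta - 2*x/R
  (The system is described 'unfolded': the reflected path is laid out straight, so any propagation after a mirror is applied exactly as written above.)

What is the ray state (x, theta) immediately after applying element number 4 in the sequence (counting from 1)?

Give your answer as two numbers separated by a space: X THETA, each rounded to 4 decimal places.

Answer: -24.7933 -0.6589

Derivation:
Initial: x=-4.0000 theta=-0.3000
After 1 (propagate distance d=28): x=-12.4000 theta=-0.3000
After 2 (thin lens f=-15): x=-12.4000 theta=-169/150 (≈-1.1267)
After 3 (propagate distance d=11): x=-3719/150 (≈-24.7933) theta=-169/150 (≈-1.1267)
After 4 (thin lens f=53): x=-3719/150 (≈-24.7933) theta=-873/1325 (≈-0.6589)
Rounded to 4 decimal places: x = -24.7933, theta = -0.6589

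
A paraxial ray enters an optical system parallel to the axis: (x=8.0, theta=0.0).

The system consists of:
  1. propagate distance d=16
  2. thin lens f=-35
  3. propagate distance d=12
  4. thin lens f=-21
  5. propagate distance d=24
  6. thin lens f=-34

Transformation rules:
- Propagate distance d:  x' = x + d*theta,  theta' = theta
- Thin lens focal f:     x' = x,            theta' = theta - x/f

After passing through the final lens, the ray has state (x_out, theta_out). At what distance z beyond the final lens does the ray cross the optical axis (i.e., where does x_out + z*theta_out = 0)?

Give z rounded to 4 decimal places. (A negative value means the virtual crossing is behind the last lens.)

Initial: x=8.0000 theta=0.0000
After 1 (propagate distance d=16): x=8.0000 theta=0.0000
After 2 (thin lens f=-35): x=8.0000 theta=8/35 (≈0.2286)
After 3 (propagate distance d=12): x=376/35 (≈10.7429) theta=8/35 (≈0.2286)
After 4 (thin lens f=-21): x=376/35 (≈10.7429) theta=544/735 (≈0.7401)
After 5 (propagate distance d=24): x=6984/245 (≈28.5061) theta=544/735 (≈0.7401)
After 6 (thin lens f=-34): x=6984/245 (≈28.5061) theta=19724/12495 (≈1.5786)
z_focus = -x_out/theta_out = -(6984/245)/(19724/12495) = -89046/4931 ≈ -18.0584
Rounded to 4 decimal places: z = -18.0584

Answer: -18.0584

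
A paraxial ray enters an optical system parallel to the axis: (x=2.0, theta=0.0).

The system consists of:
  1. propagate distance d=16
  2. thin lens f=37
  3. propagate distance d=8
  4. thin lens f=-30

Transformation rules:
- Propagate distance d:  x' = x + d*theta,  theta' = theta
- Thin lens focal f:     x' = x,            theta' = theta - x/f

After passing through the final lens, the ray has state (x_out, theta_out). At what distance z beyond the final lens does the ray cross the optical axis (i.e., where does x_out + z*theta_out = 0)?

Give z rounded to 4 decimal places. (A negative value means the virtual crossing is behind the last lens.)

Answer: 870.0000

Derivation:
Initial: x=2.0000 theta=0.0000
After 1 (propagate distance d=16): x=2.0000 theta=0.0000
After 2 (thin lens f=37): x=2.0000 theta=-2/37 (≈-0.0541)
After 3 (propagate distance d=8): x=58/37 (≈1.5676) theta=-2/37 (≈-0.0541)
After 4 (thin lens f=-30): x=58/37 (≈1.5676) theta=-1/555 (≈-0.0018)
z_focus = -x_out/theta_out = -(58/37)/(-1/555) = 870.0000
Rounded to 4 decimal places: z = 870.0000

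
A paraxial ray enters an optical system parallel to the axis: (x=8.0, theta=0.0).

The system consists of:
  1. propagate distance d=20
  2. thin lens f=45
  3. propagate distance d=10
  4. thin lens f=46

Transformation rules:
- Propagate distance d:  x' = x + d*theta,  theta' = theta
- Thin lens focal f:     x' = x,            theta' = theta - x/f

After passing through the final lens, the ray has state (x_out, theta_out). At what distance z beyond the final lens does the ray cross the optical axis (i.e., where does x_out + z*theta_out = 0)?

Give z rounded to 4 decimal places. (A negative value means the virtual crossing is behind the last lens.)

Initial: x=8.0000 theta=0.0000
After 1 (propagate distance d=20): x=8.0000 theta=0.0000
After 2 (thin lens f=45): x=8.0000 theta=-8/45 (≈-0.1778)
After 3 (propagate distance d=10): x=56/9 (≈6.2222) theta=-8/45 (≈-0.1778)
After 4 (thin lens f=46): x=56/9 (≈6.2222) theta=-36/115 (≈-0.3130)
z_focus = -x_out/theta_out = -(56/9)/(-36/115) = 1610/81 ≈ 19.8765
Rounded to 4 decimal places: z = 19.8765

Answer: 19.8765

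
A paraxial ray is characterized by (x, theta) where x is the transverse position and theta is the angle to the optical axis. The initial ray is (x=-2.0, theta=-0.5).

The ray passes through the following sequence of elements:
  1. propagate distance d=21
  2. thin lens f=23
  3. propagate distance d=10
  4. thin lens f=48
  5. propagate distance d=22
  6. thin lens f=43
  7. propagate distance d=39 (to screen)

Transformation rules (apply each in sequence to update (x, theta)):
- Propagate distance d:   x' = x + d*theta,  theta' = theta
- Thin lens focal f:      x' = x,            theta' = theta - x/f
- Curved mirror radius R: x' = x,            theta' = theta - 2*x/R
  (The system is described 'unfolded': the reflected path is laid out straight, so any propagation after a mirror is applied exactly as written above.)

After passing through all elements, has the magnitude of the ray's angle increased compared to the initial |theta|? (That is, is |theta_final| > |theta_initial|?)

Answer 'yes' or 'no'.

Initial: x=-2.0000 theta=-0.5000
After 1 (propagate distance d=21): x=-12.5000 theta=-0.5000
After 2 (thin lens f=23): x=-12.5000 theta=1/23 (≈0.0435)
After 3 (propagate distance d=10): x=-555/46 (≈-12.0652) theta=1/23 (≈0.0435)
After 4 (thin lens f=48): x=-555/46 (≈-12.0652) theta=217/736 (≈0.2948)
After 5 (propagate distance d=22): x=-2053/368 (≈-5.5788) theta=217/736 (≈0.2948)
After 6 (thin lens f=43): x=-2053/368 (≈-5.5788) theta=13437/31648 (≈0.4246)
After 7 (propagate distance d=39 (to screen)): x=347485/31648 (≈10.9797) theta=13437/31648 (≈0.4246)
|theta_initial|=0.5000 |theta_final|=13437/31648 (≈0.4246) -> not increased

Answer: no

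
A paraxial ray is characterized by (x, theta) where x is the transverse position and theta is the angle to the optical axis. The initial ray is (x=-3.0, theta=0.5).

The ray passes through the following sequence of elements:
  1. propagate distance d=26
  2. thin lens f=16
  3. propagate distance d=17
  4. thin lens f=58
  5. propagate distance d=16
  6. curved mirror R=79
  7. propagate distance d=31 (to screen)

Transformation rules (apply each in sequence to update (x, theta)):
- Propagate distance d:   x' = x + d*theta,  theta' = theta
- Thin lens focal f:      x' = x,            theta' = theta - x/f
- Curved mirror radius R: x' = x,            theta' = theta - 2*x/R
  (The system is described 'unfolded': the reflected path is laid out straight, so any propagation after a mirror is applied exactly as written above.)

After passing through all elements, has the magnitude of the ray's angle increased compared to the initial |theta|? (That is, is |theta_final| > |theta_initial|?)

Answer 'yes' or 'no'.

Answer: no

Derivation:
Initial: x=-3.0000 theta=0.5000
After 1 (propagate distance d=26): x=10.0000 theta=0.5000
After 2 (thin lens f=16): x=10.0000 theta=-0.1250
After 3 (propagate distance d=17): x=7.8750 theta=-0.1250
After 4 (thin lens f=58): x=7.8750 theta=-121/464 (≈-0.2608)
After 5 (propagate distance d=16): x=859/232 (≈3.7026) theta=-121/464 (≈-0.2608)
After 6 (curved mirror R=79): x=859/232 (≈3.7026) theta=-12995/36656 (≈-0.3545)
After 7 (propagate distance d=31 (to screen)): x=-267123/36656 (≈-7.2873) theta=-12995/36656 (≈-0.3545)
|theta_initial|=0.5000 |theta_final|=12995/36656 (≈0.3545) -> not increased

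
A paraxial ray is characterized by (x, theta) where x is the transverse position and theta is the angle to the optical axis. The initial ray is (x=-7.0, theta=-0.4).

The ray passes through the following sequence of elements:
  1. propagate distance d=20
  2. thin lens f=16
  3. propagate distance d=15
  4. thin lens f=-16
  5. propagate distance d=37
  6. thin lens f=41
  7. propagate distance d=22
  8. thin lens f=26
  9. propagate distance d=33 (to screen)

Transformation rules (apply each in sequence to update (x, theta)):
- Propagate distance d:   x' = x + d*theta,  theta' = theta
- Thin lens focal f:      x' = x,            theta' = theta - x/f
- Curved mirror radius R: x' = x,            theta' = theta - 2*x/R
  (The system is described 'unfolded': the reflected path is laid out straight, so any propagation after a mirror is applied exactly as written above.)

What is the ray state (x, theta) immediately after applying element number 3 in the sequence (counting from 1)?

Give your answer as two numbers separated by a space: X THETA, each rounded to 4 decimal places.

Answer: -6.9375 0.5375

Derivation:
Initial: x=-7.0000 theta=-0.4000
After 1 (propagate distance d=20): x=-15.0000 theta=-0.4000
After 2 (thin lens f=16): x=-15.0000 theta=0.5375
After 3 (propagate distance d=15): x=-6.9375 theta=0.5375
Rounded to 4 decimal places: x = -6.9375, theta = 0.5375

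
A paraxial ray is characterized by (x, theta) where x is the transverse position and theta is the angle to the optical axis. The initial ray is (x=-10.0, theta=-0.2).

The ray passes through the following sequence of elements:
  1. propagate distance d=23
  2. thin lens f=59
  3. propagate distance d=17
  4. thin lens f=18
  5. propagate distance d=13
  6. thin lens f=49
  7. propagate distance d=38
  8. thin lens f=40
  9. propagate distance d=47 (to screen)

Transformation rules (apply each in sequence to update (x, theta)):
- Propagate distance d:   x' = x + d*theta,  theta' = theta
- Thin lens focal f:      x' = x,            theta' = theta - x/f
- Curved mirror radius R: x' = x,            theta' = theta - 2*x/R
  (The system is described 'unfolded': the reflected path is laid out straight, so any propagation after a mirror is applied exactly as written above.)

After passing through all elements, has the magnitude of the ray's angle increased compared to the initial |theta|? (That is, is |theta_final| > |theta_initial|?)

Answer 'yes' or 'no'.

Initial: x=-10.0000 theta=-0.2000
After 1 (propagate distance d=23): x=-14.6000 theta=-0.2000
After 2 (thin lens f=59): x=-14.6000 theta=14/295 (≈0.0475)
After 3 (propagate distance d=17): x=-4069/295 (≈-13.7932) theta=14/295 (≈0.0475)
After 4 (thin lens f=18): x=-4069/295 (≈-13.7932) theta=4321/5310 (≈0.8137)
After 5 (propagate distance d=13): x=-17069/5310 (≈-3.2145) theta=4321/5310 (≈0.8137)
After 6 (thin lens f=49): x=-17069/5310 (≈-3.2145) theta=12711/14455 (≈0.8793)
After 7 (propagate distance d=38): x=7857943/260190 (≈30.2008) theta=12711/14455 (≈0.8793)
After 8 (thin lens f=40): x=7857943/260190 (≈30.2008) theta=1293977/10407600 (≈0.1243)
After 9 (propagate distance d=47 (to screen)): x=375134639/10407600 (≈36.0443) theta=1293977/10407600 (≈0.1243)
|theta_initial|=0.2000 |theta_final|=1293977/10407600 (≈0.1243) -> not increased

Answer: no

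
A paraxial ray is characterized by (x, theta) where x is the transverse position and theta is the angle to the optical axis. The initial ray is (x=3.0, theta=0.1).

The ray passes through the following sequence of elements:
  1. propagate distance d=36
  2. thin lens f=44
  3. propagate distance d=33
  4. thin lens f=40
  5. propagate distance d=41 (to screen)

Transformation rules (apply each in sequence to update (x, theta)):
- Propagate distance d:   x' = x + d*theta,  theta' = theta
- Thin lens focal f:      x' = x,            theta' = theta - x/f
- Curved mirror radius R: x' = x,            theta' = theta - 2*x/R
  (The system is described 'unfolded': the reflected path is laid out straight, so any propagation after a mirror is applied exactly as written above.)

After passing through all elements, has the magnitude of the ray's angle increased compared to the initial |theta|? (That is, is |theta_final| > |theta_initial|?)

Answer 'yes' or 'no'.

Initial: x=3.0000 theta=0.1000
After 1 (propagate distance d=36): x=6.6000 theta=0.1000
After 2 (thin lens f=44): x=6.6000 theta=-0.0500
After 3 (propagate distance d=33): x=4.9500 theta=-0.0500
After 4 (thin lens f=40): x=4.9500 theta=-139/800 (≈-0.1738)
After 5 (propagate distance d=41 (to screen)): x=-1739/800 (≈-2.1738) theta=-139/800 (≈-0.1738)
|theta_initial|=0.1000 |theta_final|=139/800 (≈0.1738) -> increased

Answer: yes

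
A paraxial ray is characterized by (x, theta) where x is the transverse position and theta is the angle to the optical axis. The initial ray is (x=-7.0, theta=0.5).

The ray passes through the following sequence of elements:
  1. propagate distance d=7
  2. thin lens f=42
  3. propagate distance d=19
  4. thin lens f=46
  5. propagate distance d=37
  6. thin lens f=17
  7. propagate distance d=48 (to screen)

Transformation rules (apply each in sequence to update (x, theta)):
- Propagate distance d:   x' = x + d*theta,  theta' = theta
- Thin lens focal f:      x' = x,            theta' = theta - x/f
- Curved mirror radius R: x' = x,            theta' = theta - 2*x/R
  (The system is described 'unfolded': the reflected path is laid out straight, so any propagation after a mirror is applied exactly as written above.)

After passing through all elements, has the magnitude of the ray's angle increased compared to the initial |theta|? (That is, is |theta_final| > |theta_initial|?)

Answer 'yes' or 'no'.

Answer: yes

Derivation:
Initial: x=-7.0000 theta=0.5000
After 1 (propagate distance d=7): x=-3.5000 theta=0.5000
After 2 (thin lens f=42): x=-3.5000 theta=7/12 (≈0.5833)
After 3 (propagate distance d=19): x=91/12 (≈7.5833) theta=7/12 (≈0.5833)
After 4 (thin lens f=46): x=91/12 (≈7.5833) theta=77/184 (≈0.4185)
After 5 (propagate distance d=37): x=12733/552 (≈23.0670) theta=77/184 (≈0.4185)
After 6 (thin lens f=17): x=12733/552 (≈23.0670) theta=-259/276 (≈-0.9384)
After 7 (propagate distance d=48 (to screen)): x=-12131/552 (≈-21.9764) theta=-259/276 (≈-0.9384)
|theta_initial|=0.5000 |theta_final|=259/276 (≈0.9384) -> increased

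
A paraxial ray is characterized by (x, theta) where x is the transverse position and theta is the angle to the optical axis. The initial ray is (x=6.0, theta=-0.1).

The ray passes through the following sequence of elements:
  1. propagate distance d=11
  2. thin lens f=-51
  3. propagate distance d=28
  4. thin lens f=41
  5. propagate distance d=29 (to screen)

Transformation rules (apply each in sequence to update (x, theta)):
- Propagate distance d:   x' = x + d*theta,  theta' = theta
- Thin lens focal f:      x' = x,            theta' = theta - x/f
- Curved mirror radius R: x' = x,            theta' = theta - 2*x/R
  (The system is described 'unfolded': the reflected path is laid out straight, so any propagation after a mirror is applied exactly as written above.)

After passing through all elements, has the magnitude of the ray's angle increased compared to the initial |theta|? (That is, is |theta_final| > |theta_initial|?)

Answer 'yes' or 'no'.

Answer: yes

Derivation:
Initial: x=6.0000 theta=-0.1000
After 1 (propagate distance d=11): x=4.9000 theta=-0.1000
After 2 (thin lens f=-51): x=4.9000 theta=-1/255 (≈-0.0039)
After 3 (propagate distance d=28): x=2443/510 (≈4.7902) theta=-1/255 (≈-0.0039)
After 4 (thin lens f=41): x=2443/510 (≈4.7902) theta=-505/4182 (≈-0.1208)
After 5 (propagate distance d=29 (to screen)): x=13469/10455 (≈1.2883) theta=-505/4182 (≈-0.1208)
|theta_initial|=0.1000 |theta_final|=505/4182 (≈0.1208) -> increased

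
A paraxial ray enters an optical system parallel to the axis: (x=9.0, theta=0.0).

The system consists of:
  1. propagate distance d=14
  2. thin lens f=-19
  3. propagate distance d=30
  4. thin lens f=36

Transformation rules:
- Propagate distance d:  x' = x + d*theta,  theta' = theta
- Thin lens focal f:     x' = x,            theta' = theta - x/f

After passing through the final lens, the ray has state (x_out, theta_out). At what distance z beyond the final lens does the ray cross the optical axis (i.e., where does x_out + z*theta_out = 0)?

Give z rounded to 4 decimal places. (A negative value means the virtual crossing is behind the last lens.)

Initial: x=9.0000 theta=0.0000
After 1 (propagate distance d=14): x=9.0000 theta=0.0000
After 2 (thin lens f=-19): x=9.0000 theta=9/19 (≈0.4737)
After 3 (propagate distance d=30): x=441/19 (≈23.2105) theta=9/19 (≈0.4737)
After 4 (thin lens f=36): x=441/19 (≈23.2105) theta=-13/76 (≈-0.1711)
z_focus = -x_out/theta_out = -(441/19)/(-13/76) = 1764/13 ≈ 135.6923
Rounded to 4 decimal places: z = 135.6923

Answer: 135.6923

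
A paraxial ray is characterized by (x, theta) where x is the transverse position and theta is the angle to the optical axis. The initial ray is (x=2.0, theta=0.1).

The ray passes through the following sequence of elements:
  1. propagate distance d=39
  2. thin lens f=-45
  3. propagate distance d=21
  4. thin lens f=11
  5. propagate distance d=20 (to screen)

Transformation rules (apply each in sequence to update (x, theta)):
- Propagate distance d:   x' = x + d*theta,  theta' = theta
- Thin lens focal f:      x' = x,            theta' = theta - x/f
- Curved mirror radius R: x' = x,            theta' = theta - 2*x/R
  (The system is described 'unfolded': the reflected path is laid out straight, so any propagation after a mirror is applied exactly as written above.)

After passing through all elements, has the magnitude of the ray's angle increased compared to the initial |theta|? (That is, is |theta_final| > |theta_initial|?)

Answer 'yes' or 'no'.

Answer: yes

Derivation:
Initial: x=2.0000 theta=0.1000
After 1 (propagate distance d=39): x=5.9000 theta=0.1000
After 2 (thin lens f=-45): x=5.9000 theta=52/225 (≈0.2311)
After 3 (propagate distance d=21): x=1613/150 (≈10.7533) theta=52/225 (≈0.2311)
After 4 (thin lens f=11): x=1613/150 (≈10.7533) theta=-739/990 (≈-0.7465)
After 5 (propagate distance d=20 (to screen)): x=-20671/4950 (≈-4.1760) theta=-739/990 (≈-0.7465)
|theta_initial|=0.1000 |theta_final|=739/990 (≈0.7465) -> increased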